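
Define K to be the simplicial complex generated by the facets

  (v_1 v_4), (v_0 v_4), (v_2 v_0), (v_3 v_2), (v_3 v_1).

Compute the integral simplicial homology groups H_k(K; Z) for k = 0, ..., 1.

H_0 = Z,  H_1 = Z.

Take the total order v_0 < v_1 < v_2 < v_3 < v_4 on the vertex set. Then K (dimension 1) consists of the simplices:

  0-simplices (5): [v_0], [v_1], [v_2], [v_3], [v_4]
  1-simplices (5): [v_0,v_2], [v_0,v_4], [v_1,v_3], [v_1,v_4], [v_2,v_3]

Hence C_0 ≅ Z^5, C_1 ≅ Z^5.

Boundary ∂_1: C_1 → C_0 maps an edge to its endpoints' difference, ∂[p,q] = q − p.
This gives a 5×5 integer matrix of rank 4; reducing to Smith normal form yields diagonal entries (1,1,1,1).

From H_k ≅ ker(∂_k) / im(∂_{k+1}) we obtain:

  H_0: rank C_0 − rank ∂_1 = 5 − 4 = 1, and the invariant factors of ∂_1 are all 1, so H_0 ≅ Z.
  H_1: rank ker ∂_1 − rank ∂_2 = (5 − 4) − 0 = 1, and there is no ∂_2, so H_1 ≅ Z.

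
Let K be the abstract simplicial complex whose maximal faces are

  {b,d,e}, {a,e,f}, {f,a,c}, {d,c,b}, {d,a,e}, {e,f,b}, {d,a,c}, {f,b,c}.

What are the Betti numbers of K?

b_0 = 1, b_1 = 0, b_2 = 1.

We work with the vertex ordering a < b < c < d < e < f. The simplices of K, each written with vertices in increasing order, are:

  0-simplices (6): a, b, c, d, e, f
  1-simplices (12): ac, ad, ae, af, bc, bd, be, bf, cd, cf, de, ef
  2-simplices (8): acd, acf, ade, aef, bcd, bcf, bde, bef

so the chain groups are C_0 ≅ Z^6, C_1 ≅ Z^12, C_2 ≅ Z^8.

The boundary map ∂_1: C_1 → C_0 maps an edge to its endpoints' difference, ∂[p,q] = q − p.
The resulting 6×12 matrix has rank 5, and its Smith normal form has invariant factors (1,1,1,1,1).

Boundary ∂_2: C_2 → C_1 sends each 2-simplex [p,q,r] to [q,r] − [p,r] + [p,q]. For instance
  ∂ade = de − ae + ad,
  ∂aef = ef − af + ae.
The resulting 12×8 matrix has rank 7, and its Smith normal form has invariant factors (1,1,1,1,1,1,1).

Now H_k = ker ∂_k / im ∂_{k+1}, so:

  H_0: rank C_0 − rank ∂_1 = 6 − 5 = 1, and the invariant factors of ∂_1 are all 1, so H_0 ≅ Z.
  H_1: rank ker ∂_1 − rank ∂_2 = (12 − 5) − 7 = 0, and the invariant factors of ∂_2 are all 1, so H_1 ≅ 0.
  H_2: rank ker ∂_2 − rank ∂_3 = (8 − 7) − 0 = 1, and there is no ∂_3, so H_2 ≅ Z.

As a check, the Euler characteristic is 6 − 12 + 8 = 2, which agrees with 1 − 0 + 1 = 2.

Hence the Betti numbers are b_0 = 1, b_1 = 0, b_2 = 1.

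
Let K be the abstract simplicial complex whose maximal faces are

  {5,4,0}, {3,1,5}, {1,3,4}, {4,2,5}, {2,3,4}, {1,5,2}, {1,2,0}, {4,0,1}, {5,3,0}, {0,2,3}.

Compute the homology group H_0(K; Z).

H_0 = Z.

Fix the vertex order 0 < 1 < 2 < 3 < 4 < 5 and write every simplex with vertices in increasing order. Then dim K = 2 and the simplices of K are:

  0-simplices (6): [0], [1], [2], [3], [4], [5]
  1-simplices (15): [0,1], [0,2], [0,3], [0,4], [0,5], [1,2], [1,3], [1,4], [1,5], [2,3], [2,4], [2,5], [3,4], [3,5], [4,5]
  2-simplices (10): [0,1,2], [0,1,4], [0,2,3], [0,3,5], [0,4,5], [1,2,5], [1,3,4], [1,3,5], [2,3,4], [2,4,5]

giving chain groups C_0 ≅ Z^6, C_1 ≅ Z^15, C_2 ≅ Z^10.

∂_1: C_1 → C_0 is given by ∂[p,q] = [q] − [p]. For instance
  ∂[2,5] = [5] − [2].
The 6×15 boundary matrix has rank 5 and Smith normal form diag(1,1,1,1,1).

Boundary ∂_2: C_2 → C_1 maps a triangle to the signed sum of its edges. For instance
  ∂[0,3,5] = [3,5] − [0,5] + [0,3],
  ∂[2,4,5] = [4,5] − [2,5] + [2,4].
The resulting 15×10 matrix has rank 10, and its Smith normal form has invariant factors (1,1,1,1,1,1,1,1,1,2).

Reading off H_k = ker ∂_k / im ∂_{k+1}:

  H_0: rank C_0 − rank ∂_1 = 6 − 5 = 1, and the invariant factors of ∂_1 are all 1, so H_0 ≅ Z.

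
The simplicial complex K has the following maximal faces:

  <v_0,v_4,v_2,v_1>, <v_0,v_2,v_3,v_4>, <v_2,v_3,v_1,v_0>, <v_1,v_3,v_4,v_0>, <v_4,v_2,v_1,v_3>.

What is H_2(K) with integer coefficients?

We work with the vertex ordering v_0 < v_1 < v_2 < v_3 < v_4. The simplices of K, each written with vertices in increasing order, are:

  0-simplices (5): [v_0], [v_1], [v_2], [v_3], [v_4]
  1-simplices (10): [v_0,v_1], [v_0,v_2], [v_0,v_3], [v_0,v_4], [v_1,v_2], [v_1,v_3], [v_1,v_4], [v_2,v_3], [v_2,v_4], [v_3,v_4]
  2-simplices (10): [v_0,v_1,v_2], [v_0,v_1,v_3], [v_0,v_1,v_4], [v_0,v_2,v_3], [v_0,v_2,v_4], [v_0,v_3,v_4], [v_1,v_2,v_3], [v_1,v_2,v_4], [v_1,v_3,v_4], [v_2,v_3,v_4]
  3-simplices (5): [v_0,v_1,v_2,v_3], [v_0,v_1,v_2,v_4], [v_0,v_1,v_3,v_4], [v_0,v_2,v_3,v_4], [v_1,v_2,v_3,v_4]

giving chain groups C_0 ≅ Z^5, C_1 ≅ Z^10, C_2 ≅ Z^10, C_3 ≅ Z^5.

Boundary ∂_1: C_1 → C_0 maps an edge to its endpoints' difference, ∂[p,q] = q − p.
This gives a 5×10 integer matrix of rank 4; reducing to Smith normal form yields diagonal entries (1,1,1,1).

∂_2: C_2 → C_1 maps a triangle to the signed sum of its edges. For instance
  ∂[v_0,v_1,v_4] = [v_1,v_4] − [v_0,v_4] + [v_0,v_1],
  ∂[v_0,v_2,v_4] = [v_2,v_4] − [v_0,v_4] + [v_0,v_2].
As a 10×10 matrix over Z this has rank 6, with invariant factors (1,1,1,1,1,1).

∂_3: C_3 → C_2 sends each 3-simplex σ to the alternating sum Σ_i (−1)^i (σ with its i-th vertex removed). For instance
  ∂[v_0,v_1,v_2,v_4] = [v_1,v_2,v_4] − [v_0,v_2,v_4] + [v_0,v_1,v_4] − [v_0,v_1,v_2],
  ∂[v_0,v_1,v_2,v_3] = [v_1,v_2,v_3] − [v_0,v_2,v_3] + [v_0,v_1,v_3] − [v_0,v_1,v_2].
As a 10×5 matrix over Z this has rank 4, with invariant factors (1,1,1,1).

Now H_k = ker ∂_k / im ∂_{k+1}, so:

  H_2: rank ker ∂_2 − rank ∂_3 = (10 − 6) − 4 = 0, and the invariant factors of ∂_3 are all 1, so H_2 ≅ 0.

H_2 ≅ 0.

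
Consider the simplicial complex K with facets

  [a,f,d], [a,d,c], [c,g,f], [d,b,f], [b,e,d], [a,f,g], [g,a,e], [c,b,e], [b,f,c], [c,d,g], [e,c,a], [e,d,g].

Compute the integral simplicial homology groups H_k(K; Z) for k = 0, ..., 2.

H_0 ≅ Z,  H_1 ≅ Z_2,  H_2 = 0.

Fix the vertex order a < b < c < d < e < f < g and write every simplex with vertices in increasing order. Then dim K = 2 and the simplices of K are:

  0-simplices (7): a, b, c, d, e, f, g
  1-simplices (18): ac, ad, ae, af, ag, bc, bd, be, bf, cd, ce, cf, cg, de, df, dg, eg, fg
  2-simplices (12): acd, ace, adf, aeg, afg, bce, bcf, bde, bdf, cdg, cfg, deg

giving chain groups C_0 ≅ Z^7, C_1 ≅ Z^18, C_2 ≅ Z^12.

The boundary map ∂_1: C_1 → C_0 maps an edge to its endpoints' difference, ∂[p,q] = q − p.
The resulting 7×18 matrix has rank 6, and its Smith normal form has invariant factors (1,1,1,1,1,1).

The boundary map ∂_2: C_2 → C_1 maps a triangle to the signed sum of its edges. For instance
  ∂cdg = dg − cg + cd,
  ∂deg = eg − dg + de.
The 18×12 boundary matrix has rank 12 and Smith normal form diag(1,1,1,1,1,1,1,1,1,1,1,2).

Now H_k = ker ∂_k / im ∂_{k+1}, so:

  H_0: rank C_0 − rank ∂_1 = 7 − 6 = 1, and the invariant factors of ∂_1 are all 1, so H_0 = Z.
  H_1: rank ker ∂_1 − rank ∂_2 = (18 − 6) − 12 = 0, and ∂_2 has invariant factor 2 > 1, so H_1 = Z_2.
  H_2: rank ker ∂_2 − rank ∂_3 = (12 − 12) − 0 = 0, and there is no ∂_3, so H_2 = 0.

As a check, the Euler characteristic is 7 − 18 + 12 = 1, which agrees with 1 − 0 + 0 = 1.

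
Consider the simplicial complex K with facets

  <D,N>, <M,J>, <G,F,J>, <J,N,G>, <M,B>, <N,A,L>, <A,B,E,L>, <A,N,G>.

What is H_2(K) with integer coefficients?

H_2 ≅ 0.

Fix the vertex order A < B < D < E < F < G < J < L < M < N and write every simplex with vertices in increasing order. Then dim K = 3 and the simplices of K are:

  0-simplices (10): A, B, D, E, F, G, J, L, M, N
  1-simplices (17): AB, AE, AG, AL, AN, BE, BL, BM, DN, EL, FG, FJ, GJ, GN, JM, JN, LN
  2-simplices (8): ABE, ABL, AEL, AGN, ALN, BEL, FGJ, GJN
  3-simplices (1): ABEL

giving chain groups C_0 ≅ Z^10, C_1 ≅ Z^17, C_2 ≅ Z^8, C_3 ≅ Z^1.

∂_1: C_1 → C_0 maps an edge to its endpoints' difference, ∂[p,q] = q − p.
The resulting 10×17 matrix has rank 9, and its Smith normal form has invariant factors (1,1,1,1,1,1,1,1,1).

Boundary ∂_2: C_2 → C_1 maps a triangle to the signed sum of its edges. For instance
  ∂GJN = JN − GN + GJ,
  ∂AEL = EL − AL + AE.
The 17×8 boundary matrix has rank 7 and Smith normal form diag(1,1,1,1,1,1,1).

∂_3: C_3 → C_2 sends each 3-simplex σ to the alternating sum Σ_i (−1)^i (σ with its i-th vertex removed). For instance
  ∂ABEL = BEL − AEL + ABL − ABE.
The 8×1 boundary matrix has rank 1 and Smith normal form diag(1).

Computing H_k = (kernel of ∂_k) / (image of ∂_{k+1}):

  H_2: rank ker ∂_2 − rank ∂_3 = (8 − 7) − 1 = 0, and the invariant factors of ∂_3 are all 1, so H_2 ≅ 0.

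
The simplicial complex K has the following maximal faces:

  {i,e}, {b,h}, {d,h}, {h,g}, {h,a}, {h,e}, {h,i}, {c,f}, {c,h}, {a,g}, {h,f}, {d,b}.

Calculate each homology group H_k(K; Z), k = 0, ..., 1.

Fix the vertex order a < b < c < d < e < f < g < h < i and write every simplex with vertices in increasing order. Then dim K = 1 and the simplices of K are:

  0-simplices (9): a, b, c, d, e, f, g, h, i
  1-simplices (12): ag, ah, bd, bh, cf, ch, dh, eh, ei, fh, gh, hi

giving chain groups C_0 ≅ Z^9, C_1 ≅ Z^12.

∂_1: C_1 → C_0 maps an edge to its endpoints' difference, ∂[p,q] = q − p. For instance
  ∂gh = h − g.
This gives a 9×12 integer matrix of rank 8; reducing to Smith normal form yields diagonal entries (1,1,1,1,1,1,1,1).

From H_k ≅ ker(∂_k) / im(∂_{k+1}) we obtain:

  H_0: rank C_0 − rank ∂_1 = 9 − 8 = 1, and the invariant factors of ∂_1 are all 1, so H_0 ≅ Z.
  H_1: rank ker ∂_1 − rank ∂_2 = (12 − 8) − 0 = 4, and there is no ∂_2, so H_1 ≅ Z^4.

As a check, the Euler characteristic is 9 − 12 = -3, which agrees with 1 − 4 = -3.
(K is a triangulation of a wedge of 4 circles.)

H_0 = Z,  H_1 = Z^4.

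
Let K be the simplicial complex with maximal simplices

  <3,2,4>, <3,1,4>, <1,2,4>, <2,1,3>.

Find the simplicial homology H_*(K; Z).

H_0 = Z,  H_1 = 0,  H_2 = Z.

Fix the vertex order 1 < 2 < 3 < 4 and write every simplex with vertices in increasing order. Then dim K = 2 and the simplices of K are:

  0-simplices (4): [1], [2], [3], [4]
  1-simplices (6): [1,2], [1,3], [1,4], [2,3], [2,4], [3,4]
  2-simplices (4): [1,2,3], [1,2,4], [1,3,4], [2,3,4]

giving chain groups C_0 ≅ Z^4, C_1 ≅ Z^6, C_2 ≅ Z^4.

The boundary map ∂_1: C_1 → C_0 sends each edge [p,q] (with p < q) to q − p.
The 4×6 boundary matrix has rank 3 and Smith normal form diag(1,1,1).

Boundary ∂_2: C_2 → C_1 sends each 2-simplex [p,q,r] to [q,r] − [p,r] + [p,q]. For instance
  ∂[1,2,3] = [2,3] − [1,3] + [1,2],
  ∂[1,2,4] = [2,4] − [1,4] + [1,2].
This gives a 6×4 integer matrix of rank 3; reducing to Smith normal form yields diagonal entries (1,1,1).

From H_k ≅ ker(∂_k) / im(∂_{k+1}) we obtain:

  H_0: rank C_0 − rank ∂_1 = 4 − 3 = 1, and the invariant factors of ∂_1 are all 1, so H_0 = Z.
  H_1: rank ker ∂_1 − rank ∂_2 = (6 − 3) − 3 = 0, and the invariant factors of ∂_2 are all 1, so H_1 = 0.
  H_2: rank ker ∂_2 − rank ∂_3 = (4 − 3) − 0 = 1, and there is no ∂_3, so H_2 = Z.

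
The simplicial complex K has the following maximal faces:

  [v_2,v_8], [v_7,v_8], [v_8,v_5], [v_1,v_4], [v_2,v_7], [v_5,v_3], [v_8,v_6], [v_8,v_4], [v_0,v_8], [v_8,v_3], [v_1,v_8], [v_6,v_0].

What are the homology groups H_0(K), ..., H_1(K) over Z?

H_0 = Z,  H_1 = Z^4.

Order the vertices as v_0 < v_1 < v_2 < v_3 < v_4 < v_5 < v_6 < v_7 < v_8. Listing each simplex with vertices in this order, K has dimension 1 with simplices:

  0-simplices (9): [v_0], [v_1], [v_2], [v_3], [v_4], [v_5], [v_6], [v_7], [v_8]
  1-simplices (12): [v_0,v_6], [v_0,v_8], [v_1,v_4], [v_1,v_8], [v_2,v_7], [v_2,v_8], [v_3,v_5], [v_3,v_8], [v_4,v_8], [v_5,v_8], [v_6,v_8], [v_7,v_8]

Hence C_0 ≅ Z^9, C_1 ≅ Z^12.

Boundary ∂_1: C_1 → C_0 sends each edge [p,q] (with p < q) to q − p.
As a 9×12 matrix over Z this has rank 8, with invariant factors (1,1,1,1,1,1,1,1).

Reading off H_k = ker ∂_k / im ∂_{k+1}:

  H_0: rank C_0 − rank ∂_1 = 9 − 8 = 1, and the invariant factors of ∂_1 are all 1, so H_0 = Z.
  H_1: rank ker ∂_1 − rank ∂_2 = (12 − 8) − 0 = 4, and there is no ∂_2, so H_1 = Z^4.

(K is a triangulation of a wedge of 4 circles.)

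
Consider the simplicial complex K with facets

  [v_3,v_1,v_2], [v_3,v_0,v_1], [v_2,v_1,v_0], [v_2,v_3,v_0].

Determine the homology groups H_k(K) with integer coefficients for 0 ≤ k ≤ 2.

Order the vertices as v_0 < v_1 < v_2 < v_3. Listing each simplex with vertices in this order, K has dimension 2 with simplices:

  0-simplices (4): [v_0], [v_1], [v_2], [v_3]
  1-simplices (6): [v_0,v_1], [v_0,v_2], [v_0,v_3], [v_1,v_2], [v_1,v_3], [v_2,v_3]
  2-simplices (4): [v_0,v_1,v_2], [v_0,v_1,v_3], [v_0,v_2,v_3], [v_1,v_2,v_3]

Hence C_0 ≅ Z^4, C_1 ≅ Z^6, C_2 ≅ Z^4.

∂_1: C_1 → C_0 sends each edge [p,q] (with p < q) to q − p.
The resulting 4×6 matrix has rank 3, and its Smith normal form has invariant factors (1,1,1).

Boundary ∂_2: C_2 → C_1 acts by ∂[p,q,r] = [q,r] − [p,r] + [p,q]. For instance
  ∂[v_0,v_2,v_3] = [v_2,v_3] − [v_0,v_3] + [v_0,v_2],
  ∂[v_1,v_2,v_3] = [v_2,v_3] − [v_1,v_3] + [v_1,v_2].
As a 6×4 matrix over Z this has rank 3, with invariant factors (1,1,1).

Reading off H_k = ker ∂_k / im ∂_{k+1}:

  H_0: rank C_0 − rank ∂_1 = 4 − 3 = 1, and the invariant factors of ∂_1 are all 1, so H_0 ≅ Z.
  H_1: rank ker ∂_1 − rank ∂_2 = (6 − 3) − 3 = 0, and the invariant factors of ∂_2 are all 1, so H_1 ≅ 0.
  H_2: rank ker ∂_2 − rank ∂_3 = (4 − 3) − 0 = 1, and there is no ∂_3, so H_2 ≅ Z.

As a check, the Euler characteristic is 4 − 6 + 4 = 2, which agrees with 1 − 0 + 1 = 2.

H_0 ≅ Z,  H_1 = 0,  H_2 ≅ Z.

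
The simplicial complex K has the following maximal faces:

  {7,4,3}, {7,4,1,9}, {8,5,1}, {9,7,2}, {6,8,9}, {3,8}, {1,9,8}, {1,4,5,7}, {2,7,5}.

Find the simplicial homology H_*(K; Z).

K has 9 vertices, 20 edges, 13 triangles, 2 3-simplices.
rank ∂_0 = 0, rank ∂_1 = 8 ⇒ b_0 = 9 − 0 − 8 = 1; all invariant factors of ∂_1 are 1 so no torsion. So H_0 = Z.
rank ∂_1 = 8, rank ∂_2 = 11 ⇒ b_1 = 20 − 8 − 11 = 1; all invariant factors of ∂_2 are 1 so no torsion. So H_1 = Z.
rank ∂_2 = 11, rank ∂_3 = 2 ⇒ b_2 = 13 − 11 − 2 = 0; all invariant factors of ∂_3 are 1 so no torsion. So H_2 = 0.
rank ∂_3 = 2, rank ∂_4 = 0 ⇒ b_3 = 2 − 2 − 0 = 0. So H_3 = 0.

H_0 = Z,  H_1 = Z,  H_2 = 0,  H_3 = 0.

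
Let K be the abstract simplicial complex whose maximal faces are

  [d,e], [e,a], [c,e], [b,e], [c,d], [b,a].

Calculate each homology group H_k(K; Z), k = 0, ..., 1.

H_0 ≅ Z,  H_1 ≅ Z^2.

Take the total order a < b < c < d < e on the vertex set. Then K (dimension 1) consists of the simplices:

  0-simplices (5): a, b, c, d, e
  1-simplices (6): ab, ae, be, cd, ce, de

Hence C_0 ≅ Z^5, C_1 ≅ Z^6.

The boundary map ∂_1: C_1 → C_0 is given by ∂[p,q] = [q] − [p].
The resulting 5×6 matrix has rank 4, and its Smith normal form has invariant factors (1,1,1,1).

Reading off H_k = ker ∂_k / im ∂_{k+1}:

  H_0: rank C_0 − rank ∂_1 = 5 − 4 = 1, and the invariant factors of ∂_1 are all 1, so H_0 = Z.
  H_1: rank ker ∂_1 − rank ∂_2 = (6 − 4) − 0 = 2, and there is no ∂_2, so H_1 = Z^2.

As a check, the Euler characteristic is 5 − 6 = -1, which agrees with 1 − 2 = -1.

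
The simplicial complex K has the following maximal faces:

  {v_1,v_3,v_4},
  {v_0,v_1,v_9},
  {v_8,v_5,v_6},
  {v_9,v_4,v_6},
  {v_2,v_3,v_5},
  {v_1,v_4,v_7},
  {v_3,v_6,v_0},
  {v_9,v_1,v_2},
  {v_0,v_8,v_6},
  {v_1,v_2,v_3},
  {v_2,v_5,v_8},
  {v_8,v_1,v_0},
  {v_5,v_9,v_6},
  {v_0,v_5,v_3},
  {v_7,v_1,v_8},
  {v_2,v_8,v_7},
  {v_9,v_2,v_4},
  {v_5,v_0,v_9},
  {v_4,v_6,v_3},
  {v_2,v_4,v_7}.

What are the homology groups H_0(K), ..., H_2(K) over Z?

H_0 ≅ Z,  H_1 ≅ Z ⊕ Z_2,  H_2 = 0.

Order the vertices as v_0 < v_1 < v_2 < v_3 < v_4 < v_5 < v_6 < v_7 < v_8 < v_9. Listing each simplex with vertices in this order, K has dimension 2 with simplices:

  0-simplices (10): [v_0], [v_1], [v_2], [v_3], [v_4], [v_5], [v_6], [v_7], [v_8], [v_9]
  1-simplices (30): (30 of them)
  2-simplices (20): (20 of them)

giving chain groups C_0 ≅ Z^10, C_1 ≅ Z^30, C_2 ≅ Z^20.

The boundary map ∂_1: C_1 → C_0 is given by ∂[p,q] = [q] − [p]. For instance
  ∂[v_1,v_8] = [v_8] − [v_1].
As a 10×30 matrix over Z this has rank 9, with invariant factors (1,1,1,1,1,1,1,1,1).

∂_2: C_2 → C_1 maps a triangle to the signed sum of its edges. For instance
  ∂[v_1,v_4,v_7] = [v_4,v_7] − [v_1,v_7] + [v_1,v_4],
  ∂[v_1,v_2,v_3] = [v_2,v_3] − [v_1,v_3] + [v_1,v_2].
The resulting 30×20 matrix has rank 20, and its Smith normal form has invariant factors (1,1,1,1,1,1,1,1,1,1,1,1,1,1,1,1,1,1,1,2).

Reading off H_k = ker ∂_k / im ∂_{k+1}:

  H_0: rank C_0 − rank ∂_1 = 10 − 9 = 1, and the invariant factors of ∂_1 are all 1, so H_0 = Z.
  H_1: rank ker ∂_1 − rank ∂_2 = (30 − 9) − 20 = 1, and ∂_2 has invariant factor 2 > 1, so H_1 = Z ⊕ Z_2.
  H_2: rank ker ∂_2 − rank ∂_3 = (20 − 20) − 0 = 0, and there is no ∂_3, so H_2 = 0.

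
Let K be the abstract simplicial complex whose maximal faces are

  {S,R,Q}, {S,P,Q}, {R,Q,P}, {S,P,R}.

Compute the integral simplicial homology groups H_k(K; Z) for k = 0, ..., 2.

H_0 ≅ Z,  H_1 = 0,  H_2 ≅ Z.

Fix the vertex order P < Q < R < S and write every simplex with vertices in increasing order. Then dim K = 2 and the simplices of K are:

  0-simplices (4): P, Q, R, S
  1-simplices (6): PQ, PR, PS, QR, QS, RS
  2-simplices (4): PQR, PQS, PRS, QRS

so the chain groups are C_0 ≅ Z^4, C_1 ≅ Z^6, C_2 ≅ Z^4.

∂_1: C_1 → C_0 is given by ∂[p,q] = [q] − [p]. For instance
  ∂RS = S − R.
The 4×6 boundary matrix has rank 3 and Smith normal form diag(1,1,1).

∂_2: C_2 → C_1 maps a triangle to the signed sum of its edges. For instance
  ∂PRS = RS − PS + PR,
  ∂PQS = QS − PS + PQ.
The 6×4 boundary matrix has rank 3 and Smith normal form diag(1,1,1).

Computing H_k = (kernel of ∂_k) / (image of ∂_{k+1}):

  H_0: rank C_0 − rank ∂_1 = 4 − 3 = 1, and the invariant factors of ∂_1 are all 1, so H_0 = Z.
  H_1: rank ker ∂_1 − rank ∂_2 = (6 − 3) − 3 = 0, and the invariant factors of ∂_2 are all 1, so H_1 = 0.
  H_2: rank ker ∂_2 − rank ∂_3 = (4 − 3) − 0 = 1, and there is no ∂_3, so H_2 = Z.

As a check, the Euler characteristic is 4 − 6 + 4 = 2, which agrees with 1 − 0 + 1 = 2.
(K is a triangulation of the 2-sphere S^2.)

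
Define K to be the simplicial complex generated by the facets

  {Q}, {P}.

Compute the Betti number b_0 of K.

We work with the vertex ordering P < Q. The simplices of K, each written with vertices in increasing order, are:

  0-simplices (2): P, Q

Hence C_0 ≅ Z^2.

Now H_k = ker ∂_k / im ∂_{k+1}, so:

  H_0: rank C_0 − rank ∂_1 = 2 − 0 = 2, and there is no ∂_1, so H_0 ≅ Z^2.

Hence the Betti numbers are b_0 = 2.

b_0 = 2.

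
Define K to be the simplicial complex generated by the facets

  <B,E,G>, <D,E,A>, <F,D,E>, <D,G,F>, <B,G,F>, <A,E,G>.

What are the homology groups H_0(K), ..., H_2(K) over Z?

Fix the vertex order A < B < D < E < F < G and write every simplex with vertices in increasing order. Then dim K = 2 and the simplices of K are:

  0-simplices (6): A, B, D, E, F, G
  1-simplices (12): AD, AE, AG, BE, BF, BG, DE, DF, DG, EF, EG, FG
  2-simplices (6): ADE, AEG, BEG, BFG, DEF, DFG

Hence C_0 ≅ Z^6, C_1 ≅ Z^12, C_2 ≅ Z^6.

The boundary map ∂_1: C_1 → C_0 is given by ∂[p,q] = [q] − [p]. For instance
  ∂FG = G − F.
This gives a 6×12 integer matrix of rank 5; reducing to Smith normal form yields diagonal entries (1,1,1,1,1).

The boundary map ∂_2: C_2 → C_1 acts by ∂[p,q,r] = [q,r] − [p,r] + [p,q]. For instance
  ∂DFG = FG − DG + DF,
  ∂BFG = FG − BG + BF.
The resulting 12×6 matrix has rank 6, and its Smith normal form has invariant factors (1,1,1,1,1,1).

Reading off H_k = ker ∂_k / im ∂_{k+1}:

  H_0: rank C_0 − rank ∂_1 = 6 − 5 = 1, and the invariant factors of ∂_1 are all 1, so H_0 = Z.
  H_1: rank ker ∂_1 − rank ∂_2 = (12 − 5) − 6 = 1, and the invariant factors of ∂_2 are all 1, so H_1 = Z.
  H_2: rank ker ∂_2 − rank ∂_3 = (6 − 6) − 0 = 0, and there is no ∂_3, so H_2 = 0.

As a check, the Euler characteristic is 6 − 12 + 6 = 0, which agrees with 1 − 1 + 0 = 0.
(K is a triangulation of the cylinder S^1 x I.)

H_0 = Z,  H_1 = Z,  H_2 = 0.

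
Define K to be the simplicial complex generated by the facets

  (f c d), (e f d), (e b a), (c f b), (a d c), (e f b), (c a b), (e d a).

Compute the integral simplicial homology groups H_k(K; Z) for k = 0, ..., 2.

Take the total order a < b < c < d < e < f on the vertex set. Then K (dimension 2) consists of the simplices:

  0-simplices (6): a, b, c, d, e, f
  1-simplices (12): ab, ac, ad, ae, bc, be, bf, cd, cf, de, df, ef
  2-simplices (8): abc, abe, acd, ade, bcf, bef, cdf, def

Hence C_0 ≅ Z^6, C_1 ≅ Z^12, C_2 ≅ Z^8.

∂_1: C_1 → C_0 sends each edge [p,q] (with p < q) to q − p.
The resulting 6×12 matrix has rank 5, and its Smith normal form has invariant factors (1,1,1,1,1).

Boundary ∂_2: C_2 → C_1 acts by ∂[p,q,r] = [q,r] − [p,r] + [p,q]. For instance
  ∂def = ef − df + de,
  ∂abc = bc − ac + ab.
As a 12×8 matrix over Z this has rank 7, with invariant factors (1,1,1,1,1,1,1).

Now H_k = ker ∂_k / im ∂_{k+1}, so:

  H_0: rank C_0 − rank ∂_1 = 6 − 5 = 1, and the invariant factors of ∂_1 are all 1, so H_0 ≅ Z.
  H_1: rank ker ∂_1 − rank ∂_2 = (12 − 5) − 7 = 0, and the invariant factors of ∂_2 are all 1, so H_1 ≅ 0.
  H_2: rank ker ∂_2 − rank ∂_3 = (8 − 7) − 0 = 1, and there is no ∂_3, so H_2 ≅ Z.

(K is a triangulation of the 2-sphere S^2.)

H_0 = Z,  H_1 = 0,  H_2 = Z.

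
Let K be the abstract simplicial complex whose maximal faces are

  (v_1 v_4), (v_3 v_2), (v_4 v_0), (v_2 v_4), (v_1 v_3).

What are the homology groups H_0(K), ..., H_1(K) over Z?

H_0 ≅ Z,  H_1 ≅ Z.

Fix the vertex order v_0 < v_1 < v_2 < v_3 < v_4 and write every simplex with vertices in increasing order. Then dim K = 1 and the simplices of K are:

  0-simplices (5): [v_0], [v_1], [v_2], [v_3], [v_4]
  1-simplices (5): [v_0,v_4], [v_1,v_3], [v_1,v_4], [v_2,v_3], [v_2,v_4]

giving chain groups C_0 ≅ Z^5, C_1 ≅ Z^5.

∂_1: C_1 → C_0 sends each edge [p,q] (with p < q) to q − p. For instance
  ∂[v_2,v_3] = [v_3] − [v_2].
The 5×5 boundary matrix has rank 4 and Smith normal form diag(1,1,1,1).

Reading off H_k = ker ∂_k / im ∂_{k+1}:

  H_0: rank C_0 − rank ∂_1 = 5 − 4 = 1, and the invariant factors of ∂_1 are all 1, so H_0 ≅ Z.
  H_1: rank ker ∂_1 − rank ∂_2 = (5 − 4) − 0 = 1, and there is no ∂_2, so H_1 ≅ Z.

As a check, the Euler characteristic is 5 − 5 = 0, which agrees with 1 − 1 = 0.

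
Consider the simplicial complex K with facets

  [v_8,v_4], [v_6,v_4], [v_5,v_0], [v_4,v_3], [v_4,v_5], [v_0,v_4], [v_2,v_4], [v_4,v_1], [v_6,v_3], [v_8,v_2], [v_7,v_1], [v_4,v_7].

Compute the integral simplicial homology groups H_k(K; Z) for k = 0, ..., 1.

Take the total order v_0 < v_1 < v_2 < v_3 < v_4 < v_5 < v_6 < v_7 < v_8 on the vertex set. Then K (dimension 1) consists of the simplices:

  0-simplices (9): [v_0], [v_1], [v_2], [v_3], [v_4], [v_5], [v_6], [v_7], [v_8]
  1-simplices (12): [v_0,v_4], [v_0,v_5], [v_1,v_4], [v_1,v_7], [v_2,v_4], [v_2,v_8], [v_3,v_4], [v_3,v_6], [v_4,v_5], [v_4,v_6], [v_4,v_7], [v_4,v_8]

Hence C_0 ≅ Z^9, C_1 ≅ Z^12.

Boundary ∂_1: C_1 → C_0 is given by ∂[p,q] = [q] − [p]. For instance
  ∂[v_4,v_7] = [v_7] − [v_4].
As a 9×12 matrix over Z this has rank 8, with invariant factors (1,1,1,1,1,1,1,1).

From H_k ≅ ker(∂_k) / im(∂_{k+1}) we obtain:

  H_0: rank C_0 − rank ∂_1 = 9 − 8 = 1, and the invariant factors of ∂_1 are all 1, so H_0 = Z.
  H_1: rank ker ∂_1 − rank ∂_2 = (12 − 8) − 0 = 4, and there is no ∂_2, so H_1 = Z^4.

H_0 = Z,  H_1 = Z^4.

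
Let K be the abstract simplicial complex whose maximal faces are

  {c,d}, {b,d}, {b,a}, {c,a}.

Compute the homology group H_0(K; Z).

Fix the vertex order a < b < c < d and write every simplex with vertices in increasing order. Then dim K = 1 and the simplices of K are:

  0-simplices (4): a, b, c, d
  1-simplices (4): ab, ac, bd, cd

giving chain groups C_0 ≅ Z^4, C_1 ≅ Z^4.

∂_1: C_1 → C_0 maps an edge to its endpoints' difference, ∂[p,q] = q − p. For instance
  ∂cd = d − c.
This gives a 4×4 integer matrix of rank 3; reducing to Smith normal form yields diagonal entries (1,1,1).

From H_k ≅ ker(∂_k) / im(∂_{k+1}) we obtain:

  H_0: rank C_0 − rank ∂_1 = 4 − 3 = 1, and the invariant factors of ∂_1 are all 1, so H_0 = Z.

H_0 ≅ Z.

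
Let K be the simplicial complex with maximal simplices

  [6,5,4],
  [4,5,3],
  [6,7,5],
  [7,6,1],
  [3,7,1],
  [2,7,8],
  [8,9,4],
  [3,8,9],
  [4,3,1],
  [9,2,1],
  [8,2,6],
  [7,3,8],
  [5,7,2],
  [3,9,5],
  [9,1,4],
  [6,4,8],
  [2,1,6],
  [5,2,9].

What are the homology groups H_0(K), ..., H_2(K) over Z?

H_0 = Z,  H_1 = Z × Z/2,  H_2 = 0.

Take the total order 1 < 2 < 3 < 4 < 5 < 6 < 7 < 8 < 9 on the vertex set. Then K (dimension 2) consists of the simplices:

  0-simplices (9): [1], [2], [3], [4], [5], [6], [7], [8], [9]
  1-simplices (27): (27 of them)
  2-simplices (18): [1,2,6], [1,2,9], [1,3,4], [1,3,7], [1,4,9], [1,6,7], [2,5,7], [2,5,9], [2,6,8], [2,7,8], [3,4,5], [3,5,9], [3,7,8], [3,8,9], [4,5,6], [4,6,8], [4,8,9], [5,6,7]

giving chain groups C_0 ≅ Z^9, C_1 ≅ Z^27, C_2 ≅ Z^18.

Boundary ∂_1: C_1 → C_0 sends each edge [p,q] (with p < q) to q − p. For instance
  ∂[2,5] = [5] − [2].
The 9×27 boundary matrix has rank 8 and Smith normal form diag(1,1,1,1,1,1,1,1).

Boundary ∂_2: C_2 → C_1 sends each 2-simplex [p,q,r] to [q,r] − [p,r] + [p,q]. For instance
  ∂[4,5,6] = [5,6] − [4,6] + [4,5],
  ∂[2,5,9] = [5,9] − [2,9] + [2,5].
This gives a 27×18 integer matrix of rank 18; reducing to Smith normal form yields diagonal entries (1,1,1,1,1,1,1,1,1,1,1,1,1,1,1,1,1,2).

From H_k ≅ ker(∂_k) / im(∂_{k+1}) we obtain:

  H_0: rank C_0 − rank ∂_1 = 9 − 8 = 1, and the invariant factors of ∂_1 are all 1, so H_0 ≅ Z.
  H_1: rank ker ∂_1 − rank ∂_2 = (27 − 8) − 18 = 1, and ∂_2 has invariant factor 2 > 1, so H_1 ≅ Z × Z/2.
  H_2: rank ker ∂_2 − rank ∂_3 = (18 − 18) − 0 = 0, and there is no ∂_3, so H_2 ≅ 0.

As a check, the Euler characteristic is 9 − 27 + 18 = 0, which agrees with 1 − 1 + 0 = 0.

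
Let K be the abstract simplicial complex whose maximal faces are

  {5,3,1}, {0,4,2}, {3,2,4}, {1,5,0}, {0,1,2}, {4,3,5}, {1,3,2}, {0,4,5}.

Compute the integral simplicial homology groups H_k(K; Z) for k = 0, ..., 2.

Order the vertices as 0 < 1 < 2 < 3 < 4 < 5. Listing each simplex with vertices in this order, K has dimension 2 with simplices:

  0-simplices (6): [0], [1], [2], [3], [4], [5]
  1-simplices (12): [0,1], [0,2], [0,4], [0,5], [1,2], [1,3], [1,5], [2,3], [2,4], [3,4], [3,5], [4,5]
  2-simplices (8): [0,1,2], [0,1,5], [0,2,4], [0,4,5], [1,2,3], [1,3,5], [2,3,4], [3,4,5]

giving chain groups C_0 ≅ Z^6, C_1 ≅ Z^12, C_2 ≅ Z^8.

Boundary ∂_1: C_1 → C_0 is given by ∂[p,q] = [q] − [p]. For instance
  ∂[1,2] = [2] − [1].
This gives a 6×12 integer matrix of rank 5; reducing to Smith normal form yields diagonal entries (1,1,1,1,1).

The boundary map ∂_2: C_2 → C_1 sends each 2-simplex [p,q,r] to [q,r] − [p,r] + [p,q]. For instance
  ∂[0,1,2] = [1,2] − [0,2] + [0,1],
  ∂[2,3,4] = [3,4] − [2,4] + [2,3].
The 12×8 boundary matrix has rank 7 and Smith normal form diag(1,1,1,1,1,1,1).

Computing H_k = (kernel of ∂_k) / (image of ∂_{k+1}):

  H_0: rank C_0 − rank ∂_1 = 6 − 5 = 1, and the invariant factors of ∂_1 are all 1, so H_0 ≅ Z.
  H_1: rank ker ∂_1 − rank ∂_2 = (12 − 5) − 7 = 0, and the invariant factors of ∂_2 are all 1, so H_1 ≅ 0.
  H_2: rank ker ∂_2 − rank ∂_3 = (8 − 7) − 0 = 1, and there is no ∂_3, so H_2 ≅ Z.

As a check, the Euler characteristic is 6 − 12 + 8 = 2, which agrees with 1 − 0 + 1 = 2.

H_0 = Z,  H_1 = 0,  H_2 = Z.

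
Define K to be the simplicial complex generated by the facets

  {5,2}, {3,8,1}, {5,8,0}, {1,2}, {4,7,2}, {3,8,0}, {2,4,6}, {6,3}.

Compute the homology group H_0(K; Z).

H_0 ≅ Z.

Take the total order 0 < 1 < 2 < 3 < 4 < 5 < 6 < 7 < 8 on the vertex set. Then K (dimension 2) consists of the simplices:

  0-simplices (9): [0], [1], [2], [3], [4], [5], [6], [7], [8]
  1-simplices (15): [0,3], [0,5], [0,8], [1,2], [1,3], [1,8], [2,4], [2,5], [2,6], [2,7], [3,6], [3,8], [4,6], [4,7], [5,8]
  2-simplices (5): [0,3,8], [0,5,8], [1,3,8], [2,4,6], [2,4,7]

Hence C_0 ≅ Z^9, C_1 ≅ Z^15, C_2 ≅ Z^5.

Boundary ∂_1: C_1 → C_0 maps an edge to its endpoints' difference, ∂[p,q] = q − p. For instance
  ∂[3,6] = [6] − [3].
The resulting 9×15 matrix has rank 8, and its Smith normal form has invariant factors (1,1,1,1,1,1,1,1).

The boundary map ∂_2: C_2 → C_1 sends each 2-simplex [p,q,r] to [q,r] − [p,r] + [p,q]. For instance
  ∂[2,4,7] = [4,7] − [2,7] + [2,4],
  ∂[2,4,6] = [4,6] − [2,6] + [2,4].
The 15×5 boundary matrix has rank 5 and Smith normal form diag(1,1,1,1,1).

Reading off H_k = ker ∂_k / im ∂_{k+1}:

  H_0: rank C_0 − rank ∂_1 = 9 − 8 = 1, and the invariant factors of ∂_1 are all 1, so H_0 = Z.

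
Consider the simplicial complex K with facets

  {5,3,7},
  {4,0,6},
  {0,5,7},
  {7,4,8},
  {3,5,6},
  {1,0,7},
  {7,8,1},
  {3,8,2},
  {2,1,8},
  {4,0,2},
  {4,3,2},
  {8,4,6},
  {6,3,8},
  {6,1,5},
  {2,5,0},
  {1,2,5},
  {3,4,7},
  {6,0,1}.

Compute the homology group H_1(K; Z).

We work with the vertex ordering 0 < 1 < 2 < 3 < 4 < 5 < 6 < 7 < 8. The simplices of K, each written with vertices in increasing order, are:

  0-simplices (9): [0], [1], [2], [3], [4], [5], [6], [7], [8]
  1-simplices (27): (27 of them)
  2-simplices (18): [0,1,6], [0,1,7], [0,2,4], [0,2,5], [0,4,6], [0,5,7], [1,2,5], [1,2,8], [1,5,6], [1,7,8], [2,3,4], [2,3,8], [3,4,7], [3,5,6], [3,5,7], [3,6,8], [4,6,8], [4,7,8]

so the chain groups are C_0 ≅ Z^9, C_1 ≅ Z^27, C_2 ≅ Z^18.

The boundary map ∂_1: C_1 → C_0 maps an edge to its endpoints' difference, ∂[p,q] = q − p. For instance
  ∂[3,8] = [8] − [3].
The 9×27 boundary matrix has rank 8 and Smith normal form diag(1,1,1,1,1,1,1,1).

Boundary ∂_2: C_2 → C_1 sends each 2-simplex [p,q,r] to [q,r] − [p,r] + [p,q]. For instance
  ∂[3,5,6] = [5,6] − [3,6] + [3,5],
  ∂[0,5,7] = [5,7] − [0,7] + [0,5].
The 27×18 boundary matrix has rank 18 and Smith normal form diag(1,1,1,1,1,1,1,1,1,1,1,1,1,1,1,1,1,2).

Now H_k = ker ∂_k / im ∂_{k+1}, so:

  H_1: rank ker ∂_1 − rank ∂_2 = (27 − 8) − 18 = 1, and ∂_2 has invariant factor 2 > 1, so H_1 ≅ Z ⊕ Z_2.

(K is a triangulation of the Klein bottle.)

H_1 = Z ⊕ Z_2.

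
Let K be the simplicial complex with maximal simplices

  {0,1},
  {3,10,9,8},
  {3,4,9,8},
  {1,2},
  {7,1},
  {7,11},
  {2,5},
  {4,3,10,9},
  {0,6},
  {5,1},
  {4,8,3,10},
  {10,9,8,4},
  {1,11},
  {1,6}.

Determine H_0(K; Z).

Take the total order 0 < 1 < 2 < 3 < 4 < 5 < 6 < 7 < 8 < 9 < 10 < 11 on the vertex set. Then K (dimension 3) consists of the simplices:

  0-simplices (12): [0], [1], [2], [3], [4], [5], [6], [7], [8], [9], [10], [11]
  1-simplices (19): [0,1], [0,6], [1,2], [1,5], [1,6], [1,7], [1,11], [2,5], [3,4], [3,8], [3,9], [3,10], [4,8], [4,9], [4,10], [7,11], [8,9], [8,10], [9,10]
  2-simplices (10): [3,4,8], [3,4,9], [3,4,10], [3,8,9], [3,8,10], [3,9,10], [4,8,9], [4,8,10], [4,9,10], [8,9,10]
  3-simplices (5): [3,4,8,9], [3,4,8,10], [3,4,9,10], [3,8,9,10], [4,8,9,10]

so the chain groups are C_0 ≅ Z^12, C_1 ≅ Z^19, C_2 ≅ Z^10, C_3 ≅ Z^5.

Boundary ∂_1: C_1 → C_0 is given by ∂[p,q] = [q] − [p].
As a 12×19 matrix over Z this has rank 10, with invariant factors (1,1,1,1,1,1,1,1,1,1).

∂_2: C_2 → C_1 sends each 2-simplex [p,q,r] to [q,r] − [p,r] + [p,q]. For instance
  ∂[4,8,10] = [8,10] − [4,10] + [4,8],
  ∂[8,9,10] = [9,10] − [8,10] + [8,9].
The 19×10 boundary matrix has rank 6 and Smith normal form diag(1,1,1,1,1,1).

The boundary map ∂_3: C_3 → C_2 sends each 3-simplex σ to the alternating sum Σ_i (−1)^i (σ with its i-th vertex removed). For instance
  ∂[3,4,8,9] = [4,8,9] − [3,8,9] + [3,4,9] − [3,4,8],
  ∂[3,8,9,10] = [8,9,10] − [3,9,10] + [3,8,10] − [3,8,9].
As a 10×5 matrix over Z this has rank 4, with invariant factors (1,1,1,1).

From H_k ≅ ker(∂_k) / im(∂_{k+1}) we obtain:

  H_0: rank C_0 − rank ∂_1 = 12 − 10 = 2, and the invariant factors of ∂_1 are all 1, so H_0 ≅ Z^2.

H_0 = Z^2.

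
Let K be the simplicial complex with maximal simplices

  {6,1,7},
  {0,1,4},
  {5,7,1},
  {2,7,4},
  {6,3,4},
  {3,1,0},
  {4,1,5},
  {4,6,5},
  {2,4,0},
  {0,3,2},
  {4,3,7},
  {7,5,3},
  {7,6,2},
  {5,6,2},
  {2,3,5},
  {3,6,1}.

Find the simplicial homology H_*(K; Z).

H_0 = Z,  H_1 = Z^2,  H_2 = Z.

We work with the vertex ordering 0 < 1 < 2 < 3 < 4 < 5 < 6 < 7. The simplices of K, each written with vertices in increasing order, are:

  0-simplices (8): [0], [1], [2], [3], [4], [5], [6], [7]
  1-simplices (24): (24 of them)
  2-simplices (16): [0,1,3], [0,1,4], [0,2,3], [0,2,4], [1,3,6], [1,4,5], [1,5,7], [1,6,7], [2,3,5], [2,4,7], [2,5,6], [2,6,7], [3,4,6], [3,4,7], [3,5,7], [4,5,6]

Hence C_0 ≅ Z^8, C_1 ≅ Z^24, C_2 ≅ Z^16.

The boundary map ∂_1: C_1 → C_0 sends each edge [p,q] (with p < q) to q − p.
The resulting 8×24 matrix has rank 7, and its Smith normal form has invariant factors (1,1,1,1,1,1,1).

The boundary map ∂_2: C_2 → C_1 maps a triangle to the signed sum of its edges. For instance
  ∂[3,5,7] = [5,7] − [3,7] + [3,5],
  ∂[3,4,7] = [4,7] − [3,7] + [3,4].
As a 24×16 matrix over Z this has rank 15, with invariant factors (1,1,1,1,1,1,1,1,1,1,1,1,1,1,1).

Computing H_k = (kernel of ∂_k) / (image of ∂_{k+1}):

  H_0: rank C_0 − rank ∂_1 = 8 − 7 = 1, and the invariant factors of ∂_1 are all 1, so H_0 = Z.
  H_1: rank ker ∂_1 − rank ∂_2 = (24 − 7) − 15 = 2, and the invariant factors of ∂_2 are all 1, so H_1 = Z^2.
  H_2: rank ker ∂_2 − rank ∂_3 = (16 − 15) − 0 = 1, and there is no ∂_3, so H_2 = Z.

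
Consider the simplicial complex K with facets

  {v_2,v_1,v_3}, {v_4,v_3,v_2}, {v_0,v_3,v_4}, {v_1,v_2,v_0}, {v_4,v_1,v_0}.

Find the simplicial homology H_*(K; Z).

We work with the vertex ordering v_0 < v_1 < v_2 < v_3 < v_4. The simplices of K, each written with vertices in increasing order, are:

  0-simplices (5): [v_0], [v_1], [v_2], [v_3], [v_4]
  1-simplices (10): [v_0,v_1], [v_0,v_2], [v_0,v_3], [v_0,v_4], [v_1,v_2], [v_1,v_3], [v_1,v_4], [v_2,v_3], [v_2,v_4], [v_3,v_4]
  2-simplices (5): [v_0,v_1,v_2], [v_0,v_1,v_4], [v_0,v_3,v_4], [v_1,v_2,v_3], [v_2,v_3,v_4]

giving chain groups C_0 ≅ Z^5, C_1 ≅ Z^10, C_2 ≅ Z^5.

The boundary map ∂_1: C_1 → C_0 maps an edge to its endpoints' difference, ∂[p,q] = q − p. For instance
  ∂[v_0,v_4] = [v_4] − [v_0].
This gives a 5×10 integer matrix of rank 4; reducing to Smith normal form yields diagonal entries (1,1,1,1).

Boundary ∂_2: C_2 → C_1 sends each 2-simplex [p,q,r] to [q,r] − [p,r] + [p,q]. For instance
  ∂[v_0,v_1,v_2] = [v_1,v_2] − [v_0,v_2] + [v_0,v_1],
  ∂[v_1,v_2,v_3] = [v_2,v_3] − [v_1,v_3] + [v_1,v_2].
As a 10×5 matrix over Z this has rank 5, with invariant factors (1,1,1,1,1).

Computing H_k = (kernel of ∂_k) / (image of ∂_{k+1}):

  H_0: rank C_0 − rank ∂_1 = 5 − 4 = 1, and the invariant factors of ∂_1 are all 1, so H_0 = Z.
  H_1: rank ker ∂_1 − rank ∂_2 = (10 − 4) − 5 = 1, and the invariant factors of ∂_2 are all 1, so H_1 = Z.
  H_2: rank ker ∂_2 − rank ∂_3 = (5 − 5) − 0 = 0, and there is no ∂_3, so H_2 = 0.

(K is a triangulation of the Möbius band.)

H_0 ≅ Z,  H_1 ≅ Z,  H_2 = 0.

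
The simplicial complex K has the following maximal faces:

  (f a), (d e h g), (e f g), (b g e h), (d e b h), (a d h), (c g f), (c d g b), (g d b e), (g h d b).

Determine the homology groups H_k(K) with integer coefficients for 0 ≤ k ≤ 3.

Fix the vertex order a < b < c < d < e < f < g < h and write every simplex with vertices in increasing order. Then dim K = 3 and the simplices of K are:

  0-simplices (8): a, b, c, d, e, f, g, h
  1-simplices (19): ad, af, ah, bc, bd, be, bg, bh, cd, cf, cg, de, dg, dh, ef, eg, eh, fg, gh
  2-simplices (16): adh, bcd, bcg, bde, bdg, bdh, beg, beh, bgh, cdg, cfg, deg, deh, dgh, efg, egh
  3-simplices (6): bcdg, bdeg, bdeh, bdgh, begh, degh

so the chain groups are C_0 ≅ Z^8, C_1 ≅ Z^19, C_2 ≅ Z^16, C_3 ≅ Z^6.

∂_1: C_1 → C_0 maps an edge to its endpoints' difference, ∂[p,q] = q − p.
As a 8×19 matrix over Z this has rank 7, with invariant factors (1,1,1,1,1,1,1).

The boundary map ∂_2: C_2 → C_1 acts by ∂[p,q,r] = [q,r] − [p,r] + [p,q]. For instance
  ∂cfg = fg − cg + cf,
  ∂bcd = cd − bd + bc.
The resulting 19×16 matrix has rank 11, and its Smith normal form has invariant factors (1,1,1,1,1,1,1,1,1,1,1).

∂_3: C_3 → C_2 sends each 3-simplex σ to the alternating sum Σ_i (−1)^i (σ with its i-th vertex removed). For instance
  ∂bdeh = deh − beh + bdh − bde,
  ∂degh = egh − dgh + deh − deg.
As a 16×6 matrix over Z this has rank 5, with invariant factors (1,1,1,1,1).

Now H_k = ker ∂_k / im ∂_{k+1}, so:

  H_0: rank C_0 − rank ∂_1 = 8 − 7 = 1, and the invariant factors of ∂_1 are all 1, so H_0 = Z.
  H_1: rank ker ∂_1 − rank ∂_2 = (19 − 7) − 11 = 1, and the invariant factors of ∂_2 are all 1, so H_1 = Z.
  H_2: rank ker ∂_2 − rank ∂_3 = (16 − 11) − 5 = 0, and the invariant factors of ∂_3 are all 1, so H_2 = 0.
  H_3: rank ker ∂_3 − rank ∂_4 = (6 − 5) − 0 = 1, and there is no ∂_4, so H_3 = Z.

As a check, the Euler characteristic is 8 − 19 + 16 − 6 = -1, which agrees with 1 − 1 + 0 − 1 = -1.

H_0 = Z,  H_1 = Z,  H_2 = 0,  H_3 = Z.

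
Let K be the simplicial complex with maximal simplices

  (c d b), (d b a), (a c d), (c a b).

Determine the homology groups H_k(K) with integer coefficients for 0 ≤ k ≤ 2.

H_0 = Z,  H_1 = 0,  H_2 = Z.

We work with the vertex ordering a < b < c < d. The simplices of K, each written with vertices in increasing order, are:

  0-simplices (4): a, b, c, d
  1-simplices (6): ab, ac, ad, bc, bd, cd
  2-simplices (4): abc, abd, acd, bcd

giving chain groups C_0 ≅ Z^4, C_1 ≅ Z^6, C_2 ≅ Z^4.

∂_1: C_1 → C_0 maps an edge to its endpoints' difference, ∂[p,q] = q − p. For instance
  ∂bd = d − b.
As a 4×6 matrix over Z this has rank 3, with invariant factors (1,1,1).

The boundary map ∂_2: C_2 → C_1 acts by ∂[p,q,r] = [q,r] − [p,r] + [p,q]. For instance
  ∂abc = bc − ac + ab,
  ∂acd = cd − ad + ac.
The resulting 6×4 matrix has rank 3, and its Smith normal form has invariant factors (1,1,1).

From H_k ≅ ker(∂_k) / im(∂_{k+1}) we obtain:

  H_0: rank C_0 − rank ∂_1 = 4 − 3 = 1, and the invariant factors of ∂_1 are all 1, so H_0 ≅ Z.
  H_1: rank ker ∂_1 − rank ∂_2 = (6 − 3) − 3 = 0, and the invariant factors of ∂_2 are all 1, so H_1 ≅ 0.
  H_2: rank ker ∂_2 − rank ∂_3 = (4 − 3) − 0 = 1, and there is no ∂_3, so H_2 ≅ Z.

(K is a triangulation of the 2-sphere S^2.)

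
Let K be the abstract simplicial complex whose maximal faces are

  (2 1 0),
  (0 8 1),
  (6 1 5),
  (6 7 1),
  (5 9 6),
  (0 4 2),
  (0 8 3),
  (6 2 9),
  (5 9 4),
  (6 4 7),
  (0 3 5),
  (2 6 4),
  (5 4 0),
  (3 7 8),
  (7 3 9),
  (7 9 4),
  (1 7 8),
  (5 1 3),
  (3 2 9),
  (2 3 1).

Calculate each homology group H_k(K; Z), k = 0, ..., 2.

Take the total order 0 < 1 < 2 < 3 < 4 < 5 < 6 < 7 < 8 < 9 on the vertex set. Then K (dimension 2) consists of the simplices:

  0-simplices (10): [0], [1], [2], [3], [4], [5], [6], [7], [8], [9]
  1-simplices (30): (30 of them)
  2-simplices (20): (20 of them)

giving chain groups C_0 ≅ Z^10, C_1 ≅ Z^30, C_2 ≅ Z^20.

The boundary map ∂_1: C_1 → C_0 maps an edge to its endpoints' difference, ∂[p,q] = q − p. For instance
  ∂[0,8] = [8] − [0].
The 10×30 boundary matrix has rank 9 and Smith normal form diag(1,1,1,1,1,1,1,1,1).

Boundary ∂_2: C_2 → C_1 maps a triangle to the signed sum of its edges. For instance
  ∂[2,4,6] = [4,6] − [2,6] + [2,4],
  ∂[2,6,9] = [6,9] − [2,9] + [2,6].
The resulting 30×20 matrix has rank 20, and its Smith normal form has invariant factors (1,1,1,1,1,1,1,1,1,1,1,1,1,1,1,1,1,1,1,2).

Now H_k = ker ∂_k / im ∂_{k+1}, so:

  H_0: rank C_0 − rank ∂_1 = 10 − 9 = 1, and the invariant factors of ∂_1 are all 1, so H_0 ≅ Z.
  H_1: rank ker ∂_1 − rank ∂_2 = (30 − 9) − 20 = 1, and ∂_2 has invariant factor 2 > 1, so H_1 ≅ Z × Z/2.
  H_2: rank ker ∂_2 − rank ∂_3 = (20 − 20) − 0 = 0, and there is no ∂_3, so H_2 ≅ 0.

As a check, the Euler characteristic is 10 − 30 + 20 = 0, which agrees with 1 − 1 + 0 = 0.

H_0 ≅ Z,  H_1 ≅ Z × Z/2,  H_2 = 0.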